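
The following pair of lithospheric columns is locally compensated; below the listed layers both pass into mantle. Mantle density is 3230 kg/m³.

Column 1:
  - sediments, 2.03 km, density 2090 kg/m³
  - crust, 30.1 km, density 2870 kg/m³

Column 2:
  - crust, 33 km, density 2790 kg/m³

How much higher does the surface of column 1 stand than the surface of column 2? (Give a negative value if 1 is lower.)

−0.424 km

For any compensation level in the mantle, the mantle terms cancel and isostasy reduces to e = (Σt_1 − Σt_2) − (Σ(ρt)_1 − Σ(ρt)_2) / ρ_m.
Σt_1 = 32.13 km; Σt_2 = 33 km; Σ(ρt)_1 = 90629.7; Σ(ρt)_2 = 92070 (in km·kg/m³).
e = (32.13 − 33) − (90629.7 − 92070) / 3230 = −0.424 km.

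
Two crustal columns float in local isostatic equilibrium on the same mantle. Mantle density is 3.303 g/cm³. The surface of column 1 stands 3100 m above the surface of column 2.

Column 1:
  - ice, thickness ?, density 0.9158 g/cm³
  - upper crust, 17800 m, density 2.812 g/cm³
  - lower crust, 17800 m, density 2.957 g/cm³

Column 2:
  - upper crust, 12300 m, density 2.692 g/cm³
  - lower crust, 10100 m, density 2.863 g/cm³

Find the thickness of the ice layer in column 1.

3060 m

Take the compensation level at the base of the deeper column (depth z_c below the surface of column 1) and equate Σ ρ_i t_i down to z_c; mantle fills any gap and the z_c terms cancel.
Column 1: x×0.9158 + 17800×2.812 + 17800×2.957 + (z_c − 35600 − x)×3.303
Column 2: 3100×0 + 12300×2.692 + 10100×2.863 + (z_c − 3100 − 22400)×3.303
The z_c×3.303 term appears on both sides and cancels. Collect the known terms of each column as K = Σ(ρt)_known − 3.303 × (depth of known layers): K_1 = 102688.2 − 3.303×35600 = −14898.6; K_2 = 62027.9 − 3.303×(3100 + 22400) = −22198.6.
Balance: K_1 − x×(3.303 − 0.9158) = K_2, so x = (K_1 − K_2)/(3.303 − 0.9158) = 7300/2.3872 = 3060 m.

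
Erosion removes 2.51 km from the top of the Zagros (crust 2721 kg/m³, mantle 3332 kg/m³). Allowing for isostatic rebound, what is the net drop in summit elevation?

Rebound u = e ρ_c/ρ_m = 2.51 km × 2721/3332 = 2.05 km.
Net surface drop = e − u = 2.51 km − 2.05 km = e (ρ_m − ρ_c)/ρ_m = 0.46 km.

0.46 km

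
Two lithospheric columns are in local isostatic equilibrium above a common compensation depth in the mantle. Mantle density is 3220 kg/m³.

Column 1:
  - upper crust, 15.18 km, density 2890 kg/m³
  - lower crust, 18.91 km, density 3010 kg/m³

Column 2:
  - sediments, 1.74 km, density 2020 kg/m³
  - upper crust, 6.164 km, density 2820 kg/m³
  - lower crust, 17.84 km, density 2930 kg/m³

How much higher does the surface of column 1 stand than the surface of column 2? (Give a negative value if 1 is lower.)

−0.232 km

For any compensation level in the mantle, the mantle terms cancel and isostasy reduces to e = (Σt_1 − Σt_2) − (Σ(ρt)_1 − Σ(ρt)_2) / ρ_m.
Σt_1 = 34.09 km; Σt_2 = 25.744 km; Σ(ρt)_1 = 100789.3; Σ(ρt)_2 = 73168.48 (in km·kg/m³).
e = (34.09 − 25.744) − (100789.3 − 73168.48) / 3220 = −0.232 km.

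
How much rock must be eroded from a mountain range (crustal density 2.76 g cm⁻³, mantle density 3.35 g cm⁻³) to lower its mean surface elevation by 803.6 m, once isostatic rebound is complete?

Net drop Δ = e − u = e − e ρ_c/ρ_m = e (ρ_m − ρ_c)/ρ_m.
e = Δ ρ_m/(ρ_m − ρ_c) = 803.6 m × 3.35/0.59 = 4560 m.

4560 m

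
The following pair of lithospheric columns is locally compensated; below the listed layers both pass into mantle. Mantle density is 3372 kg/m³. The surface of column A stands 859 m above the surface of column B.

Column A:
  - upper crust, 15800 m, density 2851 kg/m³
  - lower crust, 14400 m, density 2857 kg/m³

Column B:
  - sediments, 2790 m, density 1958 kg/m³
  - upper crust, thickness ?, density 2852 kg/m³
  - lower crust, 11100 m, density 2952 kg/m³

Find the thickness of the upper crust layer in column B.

7970 m

Take the compensation level at the base of the deeper column (depth z_c below the surface of column A) and equate Σ ρ_i t_i down to z_c; mantle fills any gap and the z_c terms cancel.
Column A: 15800×2851 + 14400×2857 + (z_c − 30200)×3372
Column B: 859×0 + 2790×1958 + x×2852 + 11100×2952 + (z_c − 859 − 13890 − x)×3372
The z_c×3372 term appears on both sides and cancels. Collect the known terms of each column as K = Σ(ρt)_known − 3372 × (depth of known layers): K_A = 86186600 − 3372×30200 = −15647800; K_B = 38230020 − 3372×(859 + 13890) = −11503608.
Balance: K_A = K_B − x×(3372 − 2852), so x = (K_B − K_A)/(3372 − 2852) = 4144190/520 = 7970 m.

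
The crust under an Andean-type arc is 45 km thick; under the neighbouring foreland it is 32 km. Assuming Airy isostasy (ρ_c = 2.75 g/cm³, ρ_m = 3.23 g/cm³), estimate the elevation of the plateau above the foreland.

Excess crust Δ = 45 km − 32 km = 13 km, split between elevation h and root r with h + r = Δ.
Airy balance ρ_c h = (ρ_m − ρ_c) r gives r = h ρ_c/(ρ_m − ρ_c), so h (1 + ρ_c/(ρ_m − ρ_c)) = Δ, i.e. h = Δ (ρ_m − ρ_c)/ρ_m.
h = 13 km × 0.48/3.23 = 1.93 km.

1.93 km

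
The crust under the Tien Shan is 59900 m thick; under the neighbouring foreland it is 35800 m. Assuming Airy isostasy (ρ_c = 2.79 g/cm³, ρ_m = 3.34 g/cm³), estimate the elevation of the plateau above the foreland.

Excess crust Δ = 59900 m − 35800 m = 24100 m, split between elevation h and root r with h + r = Δ.
Airy balance ρ_c h = (ρ_m − ρ_c) r gives r = h ρ_c/(ρ_m − ρ_c), so h (1 + ρ_c/(ρ_m − ρ_c)) = Δ, i.e. h = Δ (ρ_m − ρ_c)/ρ_m.
h = 24100 m × 0.55/3.34 = 3970 m.

3970 m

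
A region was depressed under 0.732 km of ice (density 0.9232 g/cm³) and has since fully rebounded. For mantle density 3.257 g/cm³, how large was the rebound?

Removing the load lets mantle flow back in; uplift u satisfies ρ_ice t = ρ_m u.
u = t ρ_ice/ρ_m = 0.732 km × 0.9232/3.257 = 0.207 km.

0.207 km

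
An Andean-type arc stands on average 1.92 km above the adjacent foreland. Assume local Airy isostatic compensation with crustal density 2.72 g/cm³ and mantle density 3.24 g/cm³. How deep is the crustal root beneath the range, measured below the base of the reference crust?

10 km

In Airy isostatic equilibrium: the weight of the topography is balanced by the buoyancy of the root, ρ_c h = (ρ_m − ρ_c) r.
r = h · ρ_c / (ρ_m − ρ_c) = 1.92 km × 2.72 / (3.24 − 2.72) = 10 km.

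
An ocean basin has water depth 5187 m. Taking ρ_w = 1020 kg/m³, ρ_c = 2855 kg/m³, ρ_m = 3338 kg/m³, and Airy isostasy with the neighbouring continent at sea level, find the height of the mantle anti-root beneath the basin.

Equating mass per unit area of the two columns: replacing crust with seawater at the top is compensated by replacing crust with mantle at the base: d (ρ_c − ρ_w) = a (ρ_m − ρ_c).
a = d (ρ_c − ρ_w)/(ρ_m − ρ_c) = 5187 m × 1835/483 = 19700 m.

19700 m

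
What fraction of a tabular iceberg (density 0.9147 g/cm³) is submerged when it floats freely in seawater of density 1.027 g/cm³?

0.891

Submerged fraction = ρ_obj/ρ_fluid = 0.9147/1.027 = 0.891.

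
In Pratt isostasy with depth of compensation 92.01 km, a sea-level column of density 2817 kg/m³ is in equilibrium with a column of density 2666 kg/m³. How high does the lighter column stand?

5.21 km

ρ_ref D = ρ (D + h) → h = D (ρ_ref − ρ)/ρ.
h = 92.01 km × (2817 − 2666)/2666 = 5.21 km.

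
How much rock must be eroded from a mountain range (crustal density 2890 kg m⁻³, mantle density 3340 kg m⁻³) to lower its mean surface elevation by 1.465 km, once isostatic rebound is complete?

10.9 km

Net drop Δ = e − u = e − e ρ_c/ρ_m = e (ρ_m − ρ_c)/ρ_m.
e = Δ ρ_m/(ρ_m − ρ_c) = 1.465 km × 3340/450 = 10.9 km.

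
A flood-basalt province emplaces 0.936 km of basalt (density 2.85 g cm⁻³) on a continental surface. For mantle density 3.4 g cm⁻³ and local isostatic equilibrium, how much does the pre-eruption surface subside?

Subaerial loading: s = t ρ_load / ρ_m.
s = 0.936 km × 2.85/3.4 = 0.785 km.

0.785 km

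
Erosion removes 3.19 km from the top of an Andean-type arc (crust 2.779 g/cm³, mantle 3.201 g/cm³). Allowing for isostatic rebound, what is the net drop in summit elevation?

Rebound u = e ρ_c/ρ_m = 3.19 km × 2.779/3.201 = 2.769 km.
Net surface drop = e − u = 3.19 km − 2.769 km = e (ρ_m − ρ_c)/ρ_m = 0.421 km.

0.421 km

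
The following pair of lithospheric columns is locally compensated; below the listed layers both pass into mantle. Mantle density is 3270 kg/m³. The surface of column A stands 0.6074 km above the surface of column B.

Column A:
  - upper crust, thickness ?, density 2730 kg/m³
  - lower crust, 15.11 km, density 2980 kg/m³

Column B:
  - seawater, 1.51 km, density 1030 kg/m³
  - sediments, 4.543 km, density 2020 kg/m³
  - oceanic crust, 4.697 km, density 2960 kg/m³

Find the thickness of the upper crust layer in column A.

15 km

Take the compensation level at the base of the deeper column (depth z_c below the surface of column A) and equate Σ ρ_i t_i down to z_c; mantle fills any gap and the z_c terms cancel.
Column A: x×2730 + 15.11×2980 + (z_c − 15.11 − x)×3270
Column B: 0.6074×0 + 1.51×1030 + 4.543×2020 + 4.697×2960 + (z_c − 0.6074 − 10.75)×3270
The z_c×3270 term appears on both sides and cancels. Collect the known terms of each column as K = Σ(ρt)_known − 3270 × (depth of known layers): K_A = 45027.8 − 3270×15.11 = −4381.9; K_B = 24635.28 − 3270×(0.6074 + 10.75) = −12503.418.
Balance: K_A − x×(3270 − 2730) = K_B, so x = (K_A − K_B)/(3270 − 2730) = 8121.52/540 = 15 km.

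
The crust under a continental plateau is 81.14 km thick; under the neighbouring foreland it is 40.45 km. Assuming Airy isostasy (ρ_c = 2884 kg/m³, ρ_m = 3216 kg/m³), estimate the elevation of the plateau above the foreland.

Excess crust Δ = 81.14 km − 40.45 km = 40.69 km, split between elevation h and root r with h + r = Δ.
Airy balance ρ_c h = (ρ_m − ρ_c) r gives r = h ρ_c/(ρ_m − ρ_c), so h (1 + ρ_c/(ρ_m − ρ_c)) = Δ, i.e. h = Δ (ρ_m − ρ_c)/ρ_m.
h = 40.69 km × 332/3216 = 4.2 km.

4.2 km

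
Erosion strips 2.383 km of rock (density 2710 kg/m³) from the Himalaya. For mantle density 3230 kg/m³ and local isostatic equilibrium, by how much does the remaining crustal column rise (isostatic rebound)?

Unloading: uplift u = e ρ_c/ρ_m = 2.383 km × 2710/3230 = 2 km.

2 km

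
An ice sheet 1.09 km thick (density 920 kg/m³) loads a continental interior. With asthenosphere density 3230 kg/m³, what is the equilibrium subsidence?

0.31 km

In Airy isostatic equilibrium: the ice load ρ_ice t is balanced by mantle displaced below, ρ_m s.
s = t ρ_ice / ρ_m = 1.09 km × 920/3230 = 0.31 km.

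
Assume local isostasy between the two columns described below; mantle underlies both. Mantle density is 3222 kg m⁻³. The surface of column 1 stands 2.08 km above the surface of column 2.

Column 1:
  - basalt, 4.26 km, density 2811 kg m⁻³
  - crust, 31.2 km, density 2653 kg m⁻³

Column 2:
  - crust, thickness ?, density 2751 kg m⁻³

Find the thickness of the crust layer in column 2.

Take the compensation level at the base of the deeper column (depth z_c below the surface of column 1) and equate Σ ρ_i t_i down to z_c; mantle fills any gap and the z_c terms cancel.
Column 1: 4.26×2811 + 31.2×2653 + (z_c − 35.46)×3222
Column 2: 2.08×0 + x×2751 + (z_c − 2.08 − 0 − x)×3222
The z_c×3222 term appears on both sides and cancels. Collect the known terms of each column as K = Σ(ρt)_known − 3222 × (depth of known layers): K_1 = 94748.46 − 3222×35.46 = −19503.66; K_2 = 0 − 3222×(2.08 + 0) = −6701.76.
Balance: K_1 = K_2 − x×(3222 − 2751), so x = (K_2 − K_1)/(3222 − 2751) = 12801.9/471 = 27.2 km.

27.2 km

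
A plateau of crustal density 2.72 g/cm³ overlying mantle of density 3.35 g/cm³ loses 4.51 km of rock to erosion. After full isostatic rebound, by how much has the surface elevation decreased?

Rebound u = e ρ_c/ρ_m = 4.51 km × 2.72/3.35 = 3.662 km.
Net surface drop = e − u = 4.51 km − 3.662 km = e (ρ_m − ρ_c)/ρ_m = 0.848 km.

0.848 km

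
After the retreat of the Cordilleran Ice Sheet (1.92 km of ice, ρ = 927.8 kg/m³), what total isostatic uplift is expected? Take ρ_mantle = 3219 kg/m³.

0.553 km

Removing the load lets mantle flow back in; uplift u satisfies ρ_ice t = ρ_m u.
u = t ρ_ice/ρ_m = 1.92 km × 927.8/3219 = 0.553 km.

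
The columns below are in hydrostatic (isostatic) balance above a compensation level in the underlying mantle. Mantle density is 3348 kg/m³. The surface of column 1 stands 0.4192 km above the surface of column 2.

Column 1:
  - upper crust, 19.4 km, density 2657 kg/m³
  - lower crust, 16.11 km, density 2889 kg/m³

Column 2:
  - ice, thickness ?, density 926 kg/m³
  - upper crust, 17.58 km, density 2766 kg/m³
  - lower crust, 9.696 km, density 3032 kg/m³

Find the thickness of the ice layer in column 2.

Take the compensation level at the base of the deeper column (depth z_c below the surface of column 1) and equate Σ ρ_i t_i down to z_c; mantle fills any gap and the z_c terms cancel.
Column 1: 19.4×2657 + 16.11×2889 + (z_c − 35.51)×3348
Column 2: 0.4192×0 + x×926 + 17.58×2766 + 9.696×3032 + (z_c − 0.4192 − 27.276 − x)×3348
The z_c×3348 term appears on both sides and cancels. Collect the known terms of each column as K = Σ(ρt)_known − 3348 × (depth of known layers): K_1 = 98087.59 − 3348×35.51 = −20799.89; K_2 = 78024.552 − 3348×(0.4192 + 27.276) = −14698.9776.
Balance: K_1 = K_2 − x×(3348 − 926), so x = (K_2 − K_1)/(3348 − 926) = 6100.91/2422 = 2.52 km.

2.52 km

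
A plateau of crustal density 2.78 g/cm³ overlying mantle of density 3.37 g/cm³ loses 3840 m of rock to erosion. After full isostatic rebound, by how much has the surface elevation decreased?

Rebound u = e ρ_c/ρ_m = 3840 m × 2.78/3.37 = 3168 m.
Net surface drop = e − u = 3840 m − 3168 m = e (ρ_m − ρ_c)/ρ_m = 672 m.

672 m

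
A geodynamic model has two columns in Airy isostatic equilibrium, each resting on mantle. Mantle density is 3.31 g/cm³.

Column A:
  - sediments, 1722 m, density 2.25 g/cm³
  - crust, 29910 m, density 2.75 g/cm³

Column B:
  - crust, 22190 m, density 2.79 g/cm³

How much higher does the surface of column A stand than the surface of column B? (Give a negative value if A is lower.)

For any compensation level in the mantle, the mantle terms cancel and isostasy reduces to e = (Σt_A − Σt_B) − (Σ(ρt)_A − Σ(ρt)_B) / ρ_m.
Σt_A = 31632 m; Σt_B = 22190 m; Σ(ρt)_A = 86127; Σ(ρt)_B = 61910.1 (in m·g/cm³).
e = (31632 − 22190) − (86127 − 61910.1) / 3.31 = 2130 m.

2130 m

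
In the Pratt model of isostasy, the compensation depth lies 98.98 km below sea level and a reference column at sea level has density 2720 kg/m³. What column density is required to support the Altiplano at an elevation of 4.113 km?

2610 kg/m³

Pratt balance: ρ_ref D = ρ (D + h).
ρ = ρ_ref D/(D + h) = 2720 × 98.98 km/(98.98 km + 4.113 km) = 2610 kg/m³.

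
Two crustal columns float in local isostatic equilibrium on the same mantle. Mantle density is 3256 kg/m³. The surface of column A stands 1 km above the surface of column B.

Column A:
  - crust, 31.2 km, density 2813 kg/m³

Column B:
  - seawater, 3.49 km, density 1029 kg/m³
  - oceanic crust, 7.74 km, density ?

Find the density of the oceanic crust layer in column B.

Take the compensation level at the base of the deeper column (depth z_c below the surface of column A) and equate Σ ρ_i t_i down to z_c; mantle fills any gap and the z_c terms cancel.
Column A: 31.2×2813 + (z_c − 31.2)×3256
Column B: 1×0 + 3.49×1029 + 7.74×ρ + (z_c − 1 − 11.23)×3256
The z_c×3256 term appears on both sides and cancels. Collect the known terms of each column as K = Σ(ρt)_known − 3256 × (depth of known layers): K_A = 87765.6 − 3256×31.2 = −13821.6; K_B = 3591.21 − 3256×(1 + 11.23) = −36229.67.
Balance: K_A = K_B + 7.74×ρ, so ρ = (K_A − K_B)/7.74 = 22408.1/7.74 = 2900 kg/m³.

2900 kg/m³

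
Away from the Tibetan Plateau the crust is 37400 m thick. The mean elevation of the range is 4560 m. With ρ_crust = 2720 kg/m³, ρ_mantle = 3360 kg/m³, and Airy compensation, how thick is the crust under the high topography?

Root depth r = h ρ_c / (ρ_m − ρ_c) = 4560 m × 2720 / 640 = 19380 m.
Total thickness = T + h + r = 37400 m + 4560 m + 19380 m = 61300 m.

61300 m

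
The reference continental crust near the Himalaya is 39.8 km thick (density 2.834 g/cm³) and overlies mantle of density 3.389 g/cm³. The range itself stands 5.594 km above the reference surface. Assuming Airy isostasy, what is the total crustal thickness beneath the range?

Root depth r = h ρ_c / (ρ_m − ρ_c) = 5.594 km × 2.834 / 0.555 = 28.56 km.
Total thickness = T + h + r = 39.8 km + 5.594 km + 28.56 km = 74 km.

74 km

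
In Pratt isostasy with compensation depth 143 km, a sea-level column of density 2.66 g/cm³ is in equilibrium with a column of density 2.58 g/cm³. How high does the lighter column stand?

4.43 km

ρ_ref D = ρ (D + h) → h = D (ρ_ref − ρ)/ρ.
h = 143 km × (2.66 − 2.58)/2.58 = 4.43 km.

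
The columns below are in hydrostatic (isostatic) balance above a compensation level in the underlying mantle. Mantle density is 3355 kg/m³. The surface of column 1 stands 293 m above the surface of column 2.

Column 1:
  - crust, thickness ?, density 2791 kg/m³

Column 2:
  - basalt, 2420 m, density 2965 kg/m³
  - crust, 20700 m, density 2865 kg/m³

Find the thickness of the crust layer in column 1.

21400 m

Take the compensation level at the base of the deeper column (depth z_c below the surface of column 1) and equate Σ ρ_i t_i down to z_c; mantle fills any gap and the z_c terms cancel.
Column 1: x×2791 + (z_c − 0 − x)×3355
Column 2: 293×0 + 2420×2965 + 20700×2865 + (z_c − 293 − 23120)×3355
The z_c×3355 term appears on both sides and cancels. Collect the known terms of each column as K = Σ(ρt)_known − 3355 × (depth of known layers): K_1 = 0 − 3355×0 = 0; K_2 = 66480800 − 3355×(293 + 23120) = −12069815.
Balance: K_1 − x×(3355 − 2791) = K_2, so x = (K_1 − K_2)/(3355 − 2791) = 12069800/564 = 21400 m.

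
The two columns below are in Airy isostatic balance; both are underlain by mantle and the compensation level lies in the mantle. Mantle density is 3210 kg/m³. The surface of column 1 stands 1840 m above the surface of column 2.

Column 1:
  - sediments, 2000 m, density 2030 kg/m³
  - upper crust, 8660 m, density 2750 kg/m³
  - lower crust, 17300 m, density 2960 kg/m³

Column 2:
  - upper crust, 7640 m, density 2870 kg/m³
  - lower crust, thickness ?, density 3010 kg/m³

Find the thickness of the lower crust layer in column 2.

Take the compensation level at the base of the deeper column (depth z_c below the surface of column 1) and equate Σ ρ_i t_i down to z_c; mantle fills any gap and the z_c terms cancel.
Column 1: 2000×2030 + 8660×2750 + 17300×2960 + (z_c − 27960)×3210
Column 2: 1840×0 + 7640×2870 + x×3010 + (z_c − 1840 − 7640 − x)×3210
The z_c×3210 term appears on both sides and cancels. Collect the known terms of each column as K = Σ(ρt)_known − 3210 × (depth of known layers): K_1 = 79083000 − 3210×27960 = −10668600; K_2 = 21926800 − 3210×(1840 + 7640) = −8504000.
Balance: K_1 = K_2 − x×(3210 − 3010), so x = (K_2 − K_1)/(3210 − 3010) = 2164600/200 = 10800 m.

10800 m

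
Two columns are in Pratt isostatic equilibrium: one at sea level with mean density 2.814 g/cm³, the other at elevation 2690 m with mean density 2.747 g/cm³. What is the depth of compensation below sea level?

ρ_ref D = ρ (D + h) → D (ρ_ref − ρ) = ρ h.
D = ρ h/(ρ_ref − ρ) = 2.747 × 2690 m/(2.814 − 2.747) = 110000 m.

110000 m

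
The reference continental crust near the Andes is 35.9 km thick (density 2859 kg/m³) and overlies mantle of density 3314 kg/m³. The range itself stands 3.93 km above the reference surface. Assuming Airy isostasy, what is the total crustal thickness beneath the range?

64.5 km

Root depth r = h ρ_c / (ρ_m − ρ_c) = 3.93 km × 2859 / 455 = 24.69 km.
Total thickness = T + h + r = 35.9 km + 3.93 km + 24.69 km = 64.5 km.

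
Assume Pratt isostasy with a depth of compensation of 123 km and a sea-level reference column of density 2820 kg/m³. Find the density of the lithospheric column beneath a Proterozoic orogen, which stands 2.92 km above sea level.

2750 kg/m³

Pratt balance: ρ_ref D = ρ (D + h).
ρ = ρ_ref D/(D + h) = 2820 × 123 km/(123 km + 2.92 km) = 2750 kg/m³.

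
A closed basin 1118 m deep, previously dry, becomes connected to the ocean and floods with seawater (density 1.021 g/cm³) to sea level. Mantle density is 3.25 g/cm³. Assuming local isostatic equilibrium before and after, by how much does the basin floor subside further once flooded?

After flooding the water column is d + s deep. Its weight must equal the weight of mantle displaced by the extra subsidence s: (d + s) ρ_w = s ρ_m.
s = d ρ_w / (ρ_m − ρ_w) = 1118 m × 1.021/(3.25 − 1.021) = 512 m.

512 m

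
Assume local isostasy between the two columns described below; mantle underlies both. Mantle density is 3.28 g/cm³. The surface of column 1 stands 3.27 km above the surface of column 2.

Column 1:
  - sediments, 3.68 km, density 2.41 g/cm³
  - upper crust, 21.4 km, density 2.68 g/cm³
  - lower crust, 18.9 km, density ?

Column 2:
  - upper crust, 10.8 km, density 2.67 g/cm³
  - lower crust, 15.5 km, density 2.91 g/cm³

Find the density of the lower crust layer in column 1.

2.91 g/cm³

Take the compensation level at the base of the deeper column (depth z_c below the surface of column 1) and equate Σ ρ_i t_i down to z_c; mantle fills any gap and the z_c terms cancel.
Column 1: 3.68×2.41 + 21.4×2.68 + 18.9×ρ + (z_c − 43.98)×3.28
Column 2: 3.27×0 + 10.8×2.67 + 15.5×2.91 + (z_c − 3.27 − 26.3)×3.28
The z_c×3.28 term appears on both sides and cancels. Collect the known terms of each column as K = Σ(ρt)_known − 3.28 × (depth of known layers): K_1 = 66.2208 − 3.28×43.98 = −78.0336; K_2 = 73.941 − 3.28×(3.27 + 26.3) = −23.0486.
Balance: K_1 + 18.9×ρ = K_2, so ρ = (K_2 − K_1)/18.9 = 54.985/18.9 = 2.91 g/cm³.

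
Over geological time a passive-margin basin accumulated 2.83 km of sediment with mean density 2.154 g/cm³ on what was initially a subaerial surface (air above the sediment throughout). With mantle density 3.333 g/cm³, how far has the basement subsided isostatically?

1.83 km

Subaerial load: s = t ρ_sed / ρ_m = 2.83 km × 2.154/3.333 = 1.83 km.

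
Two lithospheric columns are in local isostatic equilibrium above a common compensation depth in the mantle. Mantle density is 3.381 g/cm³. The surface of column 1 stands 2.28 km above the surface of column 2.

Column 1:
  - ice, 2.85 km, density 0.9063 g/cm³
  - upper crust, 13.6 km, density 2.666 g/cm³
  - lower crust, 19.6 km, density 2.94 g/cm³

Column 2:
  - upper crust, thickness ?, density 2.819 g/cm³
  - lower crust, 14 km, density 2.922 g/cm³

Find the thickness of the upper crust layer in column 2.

20.1 km

Take the compensation level at the base of the deeper column (depth z_c below the surface of column 1) and equate Σ ρ_i t_i down to z_c; mantle fills any gap and the z_c terms cancel.
Column 1: 2.85×0.9063 + 13.6×2.666 + 19.6×2.94 + (z_c − 36.05)×3.381
Column 2: 2.28×0 + x×2.819 + 14×2.922 + (z_c − 2.28 − 14 − x)×3.381
The z_c×3.381 term appears on both sides and cancels. Collect the known terms of each column as K = Σ(ρt)_known − 3.381 × (depth of known layers): K_1 = 96.464555 − 3.381×36.05 = −25.420495; K_2 = 40.908 − 3.381×(2.28 + 14) = −14.13468.
Balance: K_1 = K_2 − x×(3.381 − 2.819), so x = (K_2 − K_1)/(3.381 − 2.819) = 11.2858/0.562 = 20.1 km.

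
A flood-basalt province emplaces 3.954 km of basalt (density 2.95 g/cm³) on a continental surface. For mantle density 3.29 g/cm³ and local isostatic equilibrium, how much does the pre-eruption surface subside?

3.55 km

Subaerial loading: s = t ρ_load / ρ_m.
s = 3.954 km × 2.95/3.29 = 3.55 km.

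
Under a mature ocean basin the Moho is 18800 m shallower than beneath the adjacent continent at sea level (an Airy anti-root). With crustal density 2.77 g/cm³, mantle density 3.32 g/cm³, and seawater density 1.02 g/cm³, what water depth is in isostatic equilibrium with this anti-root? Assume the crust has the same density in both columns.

Replacing a thickness d of crust by seawater at the top must be balanced by replacing crust with mantle at the base: d (ρ_c − ρ_w) = a (ρ_m − ρ_c).
d = a (ρ_m − ρ_c)/(ρ_c − ρ_w) = 18800 m × 0.55/1.75 = 5910 m.

5910 m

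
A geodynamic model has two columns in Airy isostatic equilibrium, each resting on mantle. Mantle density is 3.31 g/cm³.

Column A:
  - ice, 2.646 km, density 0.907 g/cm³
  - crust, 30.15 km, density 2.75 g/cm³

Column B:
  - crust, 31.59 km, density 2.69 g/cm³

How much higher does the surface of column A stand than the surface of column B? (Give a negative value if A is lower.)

1.1 km

For any compensation level in the mantle, the mantle terms cancel and isostasy reduces to e = (Σt_A − Σt_B) − (Σ(ρt)_A − Σ(ρt)_B) / ρ_m.
Σt_A = 32.796 km; Σt_B = 31.59 km; Σ(ρt)_A = 85.312422; Σ(ρt)_B = 84.9771 (in km·g/cm³).
e = (32.796 − 31.59) − (85.312422 − 84.9771) / 3.31 = 1.1 km.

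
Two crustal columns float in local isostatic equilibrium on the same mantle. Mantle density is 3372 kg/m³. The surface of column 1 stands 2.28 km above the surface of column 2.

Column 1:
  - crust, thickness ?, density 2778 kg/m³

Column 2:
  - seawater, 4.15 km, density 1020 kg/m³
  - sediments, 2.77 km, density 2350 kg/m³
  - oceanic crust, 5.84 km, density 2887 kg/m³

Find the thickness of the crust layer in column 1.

38.9 km

Take the compensation level at the base of the deeper column (depth z_c below the surface of column 1) and equate Σ ρ_i t_i down to z_c; mantle fills any gap and the z_c terms cancel.
Column 1: x×2778 + (z_c − 0 − x)×3372
Column 2: 2.28×0 + 4.15×1020 + 2.77×2350 + 5.84×2887 + (z_c − 2.28 − 12.76)×3372
The z_c×3372 term appears on both sides and cancels. Collect the known terms of each column as K = Σ(ρt)_known − 3372 × (depth of known layers): K_1 = 0 − 3372×0 = 0; K_2 = 27602.58 − 3372×(2.28 + 12.76) = −23112.3.
Balance: K_1 − x×(3372 − 2778) = K_2, so x = (K_1 − K_2)/(3372 − 2778) = 23112.3/594 = 38.9 km.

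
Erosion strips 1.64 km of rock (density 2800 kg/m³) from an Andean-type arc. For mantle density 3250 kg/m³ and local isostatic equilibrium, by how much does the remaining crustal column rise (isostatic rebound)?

1.41 km

Unloading: uplift u = e ρ_c/ρ_m = 1.64 km × 2800/3250 = 1.41 km.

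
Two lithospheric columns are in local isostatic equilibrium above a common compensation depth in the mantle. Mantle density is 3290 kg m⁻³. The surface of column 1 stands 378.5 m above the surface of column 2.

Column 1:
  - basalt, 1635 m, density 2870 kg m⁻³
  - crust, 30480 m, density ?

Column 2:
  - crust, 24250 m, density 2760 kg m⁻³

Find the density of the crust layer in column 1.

Take the compensation level at the base of the deeper column (depth z_c below the surface of column 1) and equate Σ ρ_i t_i down to z_c; mantle fills any gap and the z_c terms cancel.
Column 1: 1635×2870 + 30480×ρ + (z_c − 32115)×3290
Column 2: 378.5×0 + 24250×2760 + (z_c − 378.5 − 24250)×3290
The z_c×3290 term appears on both sides and cancels. Collect the known terms of each column as K = Σ(ρt)_known − 3290 × (depth of known layers): K_1 = 4692450 − 3290×32115 = −100965900; K_2 = 66930000 − 3290×(378.5 + 24250) = −14097765.
Balance: K_1 + 30480×ρ = K_2, so ρ = (K_2 − K_1)/30480 = 86868100/30480 = 2850 kg m⁻³.

2850 kg m⁻³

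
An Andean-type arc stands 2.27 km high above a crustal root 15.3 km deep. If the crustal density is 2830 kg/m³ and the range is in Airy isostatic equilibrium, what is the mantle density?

Airy balance: ρ_c h = (ρ_m − ρ_c) r → ρ_m = ρ_c (1 + h/r).
ρ_m = 2830 × (1 + 2.27 km/15.3 km) = 3250 kg/m³.

3250 kg/m³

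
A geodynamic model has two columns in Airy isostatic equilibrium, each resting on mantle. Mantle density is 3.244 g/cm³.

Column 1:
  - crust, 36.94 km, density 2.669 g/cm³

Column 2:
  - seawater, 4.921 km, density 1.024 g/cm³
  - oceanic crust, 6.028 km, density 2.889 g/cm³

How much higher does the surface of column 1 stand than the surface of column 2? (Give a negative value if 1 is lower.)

For any compensation level in the mantle, the mantle terms cancel and isostasy reduces to e = (Σt_1 − Σt_2) − (Σ(ρt)_1 − Σ(ρt)_2) / ρ_m.
Σt_1 = 36.94 km; Σt_2 = 10.949 km; Σ(ρt)_1 = 98.59286; Σ(ρt)_2 = 22.453996 (in km·g/cm³).
e = (36.94 − 10.949) − (98.59286 − 22.453996) / 3.244 = 2.52 km.

2.52 km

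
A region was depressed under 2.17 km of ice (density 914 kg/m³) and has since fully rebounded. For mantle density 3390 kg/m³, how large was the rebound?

0.585 km

Removing the load lets mantle flow back in; uplift u satisfies ρ_ice t = ρ_m u.
u = t ρ_ice/ρ_m = 2.17 km × 914/3390 = 0.585 km.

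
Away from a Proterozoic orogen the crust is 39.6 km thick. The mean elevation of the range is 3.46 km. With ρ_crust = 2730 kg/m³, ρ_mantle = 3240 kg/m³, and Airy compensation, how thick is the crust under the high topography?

Root depth r = h ρ_c / (ρ_m − ρ_c) = 3.46 km × 2730 / 510 = 18.52 km.
Total thickness = T + h + r = 39.6 km + 3.46 km + 18.52 km = 61.6 km.

61.6 km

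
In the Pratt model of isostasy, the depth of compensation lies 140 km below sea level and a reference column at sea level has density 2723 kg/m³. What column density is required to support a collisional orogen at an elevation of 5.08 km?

Pratt balance: ρ_ref D = ρ (D + h).
ρ = ρ_ref D/(D + h) = 2723 × 140 km/(140 km + 5.08 km) = 2630 kg/m³.

2630 kg/m³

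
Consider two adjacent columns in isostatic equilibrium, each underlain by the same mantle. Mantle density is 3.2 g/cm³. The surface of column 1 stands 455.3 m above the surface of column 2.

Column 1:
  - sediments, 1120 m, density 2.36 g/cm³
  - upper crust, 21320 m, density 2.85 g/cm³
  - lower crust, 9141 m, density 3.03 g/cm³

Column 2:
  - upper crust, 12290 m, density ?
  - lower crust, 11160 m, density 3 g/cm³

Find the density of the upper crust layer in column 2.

2.69 g/cm³

Take the compensation level at the base of the deeper column (depth z_c below the surface of column 1) and equate Σ ρ_i t_i down to z_c; mantle fills any gap and the z_c terms cancel.
Column 1: 1120×2.36 + 21320×2.85 + 9141×3.03 + (z_c − 31581)×3.2
Column 2: 455.3×0 + 12290×ρ + 11160×3 + (z_c − 455.3 − 23450)×3.2
The z_c×3.2 term appears on both sides and cancels. Collect the known terms of each column as K = Σ(ρt)_known − 3.2 × (depth of known layers): K_1 = 91102.43 − 3.2×31581 = −9956.77; K_2 = 33480 − 3.2×(455.3 + 23450) = −43016.96.
Balance: K_1 = K_2 + 12290×ρ, so ρ = (K_1 − K_2)/12290 = 33060.2/12290 = 2.69 g/cm³.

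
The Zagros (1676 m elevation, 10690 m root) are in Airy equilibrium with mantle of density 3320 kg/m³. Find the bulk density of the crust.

2870 kg/m³

ρ_c h = (ρ_m − ρ_c) r → ρ_c (h + r) = ρ_m r → ρ_c = ρ_m r / (h + r).
ρ_c = 3320 × 10690 m / (1676 m + 10690 m) = 2870 kg/m³.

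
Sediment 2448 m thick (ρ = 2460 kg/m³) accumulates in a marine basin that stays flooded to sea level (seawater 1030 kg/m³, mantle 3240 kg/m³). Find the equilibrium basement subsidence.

1580 m

Submarine loading: the sediment displaces seawater, and the subsidence is in turn flooded, so s (ρ_m − ρ_w) = t (ρ_sed − ρ_w).
s = 2448 m × (2460 − 1030) / (3240 − 1030) = 1580 m.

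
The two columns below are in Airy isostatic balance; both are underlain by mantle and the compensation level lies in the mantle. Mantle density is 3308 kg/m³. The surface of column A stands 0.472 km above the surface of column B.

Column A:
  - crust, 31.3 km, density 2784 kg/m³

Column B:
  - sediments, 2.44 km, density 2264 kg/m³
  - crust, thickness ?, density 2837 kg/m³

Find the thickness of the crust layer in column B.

26.1 km

Take the compensation level at the base of the deeper column (depth z_c below the surface of column A) and equate Σ ρ_i t_i down to z_c; mantle fills any gap and the z_c terms cancel.
Column A: 31.3×2784 + (z_c − 31.3)×3308
Column B: 0.472×0 + 2.44×2264 + x×2837 + (z_c − 0.472 − 2.44 − x)×3308
The z_c×3308 term appears on both sides and cancels. Collect the known terms of each column as K = Σ(ρt)_known − 3308 × (depth of known layers): K_A = 87139.2 − 3308×31.3 = −16401.2; K_B = 5524.16 − 3308×(0.472 + 2.44) = −4108.736.
Balance: K_A = K_B − x×(3308 − 2837), so x = (K_B − K_A)/(3308 − 2837) = 12292.5/471 = 26.1 km.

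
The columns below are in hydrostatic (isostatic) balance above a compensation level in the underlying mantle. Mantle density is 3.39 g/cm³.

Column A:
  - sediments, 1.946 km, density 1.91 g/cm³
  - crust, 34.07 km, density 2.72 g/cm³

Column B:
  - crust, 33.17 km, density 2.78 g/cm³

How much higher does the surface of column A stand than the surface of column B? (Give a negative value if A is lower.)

For any compensation level in the mantle, the mantle terms cancel and isostasy reduces to e = (Σt_A − Σt_B) − (Σ(ρt)_A − Σ(ρt)_B) / ρ_m.
Σt_A = 36.016 km; Σt_B = 33.17 km; Σ(ρt)_A = 96.38726; Σ(ρt)_B = 92.2126 (in km·g/cm³).
e = (36.016 − 33.17) − (96.38726 − 92.2126) / 3.39 = 1.61 km.

1.61 km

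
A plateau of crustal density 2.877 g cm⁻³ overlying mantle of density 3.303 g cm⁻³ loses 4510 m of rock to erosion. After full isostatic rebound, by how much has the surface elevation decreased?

582 m

Rebound u = e ρ_c/ρ_m = 4510 m × 2.877/3.303 = 3928 m.
Net surface drop = e − u = 4510 m − 3928 m = e (ρ_m − ρ_c)/ρ_m = 582 m.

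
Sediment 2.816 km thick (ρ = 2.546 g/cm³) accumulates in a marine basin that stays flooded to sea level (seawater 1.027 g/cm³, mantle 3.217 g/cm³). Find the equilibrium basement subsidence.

1.95 km

Submarine loading: the sediment displaces seawater, and the subsidence is in turn flooded, so s (ρ_m − ρ_w) = t (ρ_sed − ρ_w).
s = 2.816 km × (2.546 − 1.027) / (3.217 − 1.027) = 1.95 km.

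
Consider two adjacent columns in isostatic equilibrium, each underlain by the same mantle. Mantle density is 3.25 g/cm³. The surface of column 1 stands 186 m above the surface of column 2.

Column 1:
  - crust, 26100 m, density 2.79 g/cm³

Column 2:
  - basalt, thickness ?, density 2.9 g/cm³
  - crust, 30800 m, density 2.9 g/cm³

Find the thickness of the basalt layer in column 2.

1780 m

Take the compensation level at the base of the deeper column (depth z_c below the surface of column 1) and equate Σ ρ_i t_i down to z_c; mantle fills any gap and the z_c terms cancel.
Column 1: 26100×2.79 + (z_c − 26100)×3.25
Column 2: 186×0 + x×2.9 + 30800×2.9 + (z_c − 186 − 30800 − x)×3.25
The z_c×3.25 term appears on both sides and cancels. Collect the known terms of each column as K = Σ(ρt)_known − 3.25 × (depth of known layers): K_1 = 72819 − 3.25×26100 = −12006; K_2 = 89320 − 3.25×(186 + 30800) = −11384.5.
Balance: K_1 = K_2 − x×(3.25 − 2.9), so x = (K_2 − K_1)/(3.25 − 2.9) = 621.5/0.35 = 1780 m.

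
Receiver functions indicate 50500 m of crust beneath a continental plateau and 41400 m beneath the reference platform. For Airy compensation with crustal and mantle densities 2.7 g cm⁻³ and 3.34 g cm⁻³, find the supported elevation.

1740 m

Excess crust Δ = 50500 m − 41400 m = 9100 m, split between elevation h and root r with h + r = Δ.
Airy balance ρ_c h = (ρ_m − ρ_c) r gives r = h ρ_c/(ρ_m − ρ_c), so h (1 + ρ_c/(ρ_m − ρ_c)) = Δ, i.e. h = Δ (ρ_m − ρ_c)/ρ_m.
h = 9100 m × 0.64/3.34 = 1740 m.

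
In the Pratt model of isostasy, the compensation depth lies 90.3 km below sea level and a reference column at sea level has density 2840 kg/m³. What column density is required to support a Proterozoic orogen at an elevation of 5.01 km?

2690 kg/m³

Pratt balance: ρ_ref D = ρ (D + h).
ρ = ρ_ref D/(D + h) = 2840 × 90.3 km/(90.3 km + 5.01 km) = 2690 kg/m³.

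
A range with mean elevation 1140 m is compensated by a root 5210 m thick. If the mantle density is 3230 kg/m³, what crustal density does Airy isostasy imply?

ρ_c h = (ρ_m − ρ_c) r → ρ_c (h + r) = ρ_m r → ρ_c = ρ_m r / (h + r).
ρ_c = 3230 × 5210 m / (1140 m + 5210 m) = 2650 kg/m³.

2650 kg/m³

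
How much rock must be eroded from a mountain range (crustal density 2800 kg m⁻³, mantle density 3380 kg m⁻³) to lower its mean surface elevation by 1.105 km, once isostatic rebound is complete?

6.44 km

Net drop Δ = e − u = e − e ρ_c/ρ_m = e (ρ_m − ρ_c)/ρ_m.
e = Δ ρ_m/(ρ_m − ρ_c) = 1.105 km × 3380/580 = 6.44 km.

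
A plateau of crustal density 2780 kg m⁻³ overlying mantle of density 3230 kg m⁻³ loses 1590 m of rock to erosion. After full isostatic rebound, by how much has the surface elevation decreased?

222 m

Rebound u = e ρ_c/ρ_m = 1590 m × 2780/3230 = 1368 m.
Net surface drop = e − u = 1590 m − 1368 m = e (ρ_m − ρ_c)/ρ_m = 222 m.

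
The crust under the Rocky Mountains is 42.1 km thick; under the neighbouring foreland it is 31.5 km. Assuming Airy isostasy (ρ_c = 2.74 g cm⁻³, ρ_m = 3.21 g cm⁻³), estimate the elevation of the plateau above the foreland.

1.55 km

Excess crust Δ = 42.1 km − 31.5 km = 10.6 km, split between elevation h and root r with h + r = Δ.
Airy balance ρ_c h = (ρ_m − ρ_c) r gives r = h ρ_c/(ρ_m − ρ_c), so h (1 + ρ_c/(ρ_m − ρ_c)) = Δ, i.e. h = Δ (ρ_m − ρ_c)/ρ_m.
h = 10.6 km × 0.47/3.21 = 1.55 km.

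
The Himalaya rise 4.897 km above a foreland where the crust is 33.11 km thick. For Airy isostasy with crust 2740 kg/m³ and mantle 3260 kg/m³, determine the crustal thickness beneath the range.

63.8 km

Root depth r = h ρ_c / (ρ_m − ρ_c) = 4.897 km × 2740 / 520 = 25.8 km.
Total thickness = T + h + r = 33.11 km + 4.897 km + 25.8 km = 63.8 km.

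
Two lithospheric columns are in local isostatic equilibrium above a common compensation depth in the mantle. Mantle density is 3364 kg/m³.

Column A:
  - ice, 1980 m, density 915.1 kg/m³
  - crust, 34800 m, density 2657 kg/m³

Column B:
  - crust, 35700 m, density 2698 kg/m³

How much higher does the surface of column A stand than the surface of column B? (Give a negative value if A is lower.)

1690 m

For any compensation level in the mantle, the mantle terms cancel and isostasy reduces to e = (Σt_A − Σt_B) − (Σ(ρt)_A − Σ(ρt)_B) / ρ_m.
Σt_A = 36780 m; Σt_B = 35700 m; Σ(ρt)_A = 94275498; Σ(ρt)_B = 96318600 (in m·kg/m³).
e = (36780 − 35700) − (94275498 − 96318600) / 3364 = 1690 m.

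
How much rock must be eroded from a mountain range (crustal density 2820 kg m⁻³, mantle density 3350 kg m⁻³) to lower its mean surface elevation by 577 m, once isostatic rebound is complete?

3650 m

Net drop Δ = e − u = e − e ρ_c/ρ_m = e (ρ_m − ρ_c)/ρ_m.
e = Δ ρ_m/(ρ_m − ρ_c) = 577 m × 3350/530 = 3650 m.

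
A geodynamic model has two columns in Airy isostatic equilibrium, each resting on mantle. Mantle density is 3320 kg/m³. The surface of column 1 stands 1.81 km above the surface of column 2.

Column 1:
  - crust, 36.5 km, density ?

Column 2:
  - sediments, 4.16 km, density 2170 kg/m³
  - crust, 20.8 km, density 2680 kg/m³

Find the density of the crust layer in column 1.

Take the compensation level at the base of the deeper column (depth z_c below the surface of column 1) and equate Σ ρ_i t_i down to z_c; mantle fills any gap and the z_c terms cancel.
Column 1: 36.5×ρ + (z_c − 36.5)×3320
Column 2: 1.81×0 + 4.16×2170 + 20.8×2680 + (z_c − 1.81 − 24.96)×3320
The z_c×3320 term appears on both sides and cancels. Collect the known terms of each column as K = Σ(ρt)_known − 3320 × (depth of known layers): K_1 = 0 − 3320×36.5 = −121180; K_2 = 64771.2 − 3320×(1.81 + 24.96) = −24105.2.
Balance: K_1 + 36.5×ρ = K_2, so ρ = (K_2 − K_1)/36.5 = 97074.8/36.5 = 2660 kg/m³.

2660 kg/m³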